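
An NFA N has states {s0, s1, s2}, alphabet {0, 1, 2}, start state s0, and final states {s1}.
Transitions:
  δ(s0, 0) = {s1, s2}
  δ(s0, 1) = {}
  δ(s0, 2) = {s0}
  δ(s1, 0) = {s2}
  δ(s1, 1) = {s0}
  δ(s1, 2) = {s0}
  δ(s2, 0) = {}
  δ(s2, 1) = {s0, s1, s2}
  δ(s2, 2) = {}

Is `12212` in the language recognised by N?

rejected

Start: {s0}
read 1: {}
The reachable set is empty and stays empty for the remaining 4 symbols.
Reachable ∩ accepting = {} — empty.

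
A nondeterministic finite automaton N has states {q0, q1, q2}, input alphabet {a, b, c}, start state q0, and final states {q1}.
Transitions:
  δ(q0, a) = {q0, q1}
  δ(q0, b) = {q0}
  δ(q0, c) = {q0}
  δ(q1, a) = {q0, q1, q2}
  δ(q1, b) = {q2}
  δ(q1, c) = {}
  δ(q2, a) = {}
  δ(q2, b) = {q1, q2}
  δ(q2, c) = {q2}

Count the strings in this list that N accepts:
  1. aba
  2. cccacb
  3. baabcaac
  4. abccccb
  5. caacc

2

aba: accepted
cccacb: rejected
baabcaac: rejected
abccccb: accepted
caacc: rejected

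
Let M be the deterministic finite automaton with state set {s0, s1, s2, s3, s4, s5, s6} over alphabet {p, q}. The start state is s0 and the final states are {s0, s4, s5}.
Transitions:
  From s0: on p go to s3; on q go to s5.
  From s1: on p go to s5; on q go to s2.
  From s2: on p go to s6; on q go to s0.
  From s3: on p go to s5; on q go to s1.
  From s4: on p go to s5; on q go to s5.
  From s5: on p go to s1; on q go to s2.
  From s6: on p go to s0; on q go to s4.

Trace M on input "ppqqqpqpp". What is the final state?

s0

s0 --p--> s3
s3 --p--> s5
s5 --q--> s2
s2 --q--> s0
s0 --q--> s5
s5 --p--> s1
s1 --q--> s2
s2 --p--> s6
s6 --p--> s0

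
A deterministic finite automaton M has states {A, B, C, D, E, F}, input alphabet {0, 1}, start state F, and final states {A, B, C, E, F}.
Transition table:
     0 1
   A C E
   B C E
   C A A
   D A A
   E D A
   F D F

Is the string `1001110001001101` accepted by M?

accepted

F --1--> F
F --0--> D
D --0--> A
A --1--> E
E --1--> A
A --1--> E
E --0--> D
D --0--> A
A --0--> C
C --1--> A
A --0--> C
C --0--> A
A --1--> E
E --1--> A
A --0--> C
C --1--> A
End in state A, which is an accepting state.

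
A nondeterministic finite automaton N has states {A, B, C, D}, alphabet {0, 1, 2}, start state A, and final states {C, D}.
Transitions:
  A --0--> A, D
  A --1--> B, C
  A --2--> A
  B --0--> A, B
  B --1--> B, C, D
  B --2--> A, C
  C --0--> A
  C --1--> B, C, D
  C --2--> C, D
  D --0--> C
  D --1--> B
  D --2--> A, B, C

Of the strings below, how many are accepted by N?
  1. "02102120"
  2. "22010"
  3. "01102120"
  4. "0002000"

3

"02102120": accepted
"22010": rejected
"01102120": accepted
"0002000": accepted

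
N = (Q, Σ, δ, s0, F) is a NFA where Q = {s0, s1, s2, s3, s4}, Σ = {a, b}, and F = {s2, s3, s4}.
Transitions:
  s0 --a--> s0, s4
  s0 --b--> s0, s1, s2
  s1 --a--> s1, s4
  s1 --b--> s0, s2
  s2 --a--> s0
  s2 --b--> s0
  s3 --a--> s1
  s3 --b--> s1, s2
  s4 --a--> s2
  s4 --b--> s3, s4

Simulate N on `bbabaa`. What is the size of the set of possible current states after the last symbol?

4

Start: {s0}
read b: {s0, s1, s2}
read b: {s0, s1, s2}
read a: {s0, s1, s4}
read b: {s0, s1, s2, s3, s4}
read a: {s0, s1, s2, s4}
read a: {s0, s1, s2, s4}
Final reachable set {s0, s1, s2, s4} has 4 states.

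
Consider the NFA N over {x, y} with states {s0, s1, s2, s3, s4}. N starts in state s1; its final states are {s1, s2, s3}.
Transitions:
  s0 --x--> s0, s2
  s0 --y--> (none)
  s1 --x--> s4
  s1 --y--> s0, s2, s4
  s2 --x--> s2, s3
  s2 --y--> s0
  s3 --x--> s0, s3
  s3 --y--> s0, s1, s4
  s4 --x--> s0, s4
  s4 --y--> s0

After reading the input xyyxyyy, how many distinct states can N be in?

Start: {s1}
read x: {s4}
read y: {s0}
read y: {}
The reachable set is empty and stays empty for the remaining 4 symbols.
Final reachable set {} has 0 states.

0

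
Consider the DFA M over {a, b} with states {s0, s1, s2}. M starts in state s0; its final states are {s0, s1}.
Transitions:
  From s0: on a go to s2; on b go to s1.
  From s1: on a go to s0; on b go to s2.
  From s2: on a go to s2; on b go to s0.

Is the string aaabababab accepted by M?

accepted

s0 --a--> s2
s2 --a--> s2
s2 --a--> s2
s2 --b--> s0
s0 --a--> s2
s2 --b--> s0
s0 --a--> s2
s2 --b--> s0
s0 --a--> s2
s2 --b--> s0
End in state s0, which is an accepting state.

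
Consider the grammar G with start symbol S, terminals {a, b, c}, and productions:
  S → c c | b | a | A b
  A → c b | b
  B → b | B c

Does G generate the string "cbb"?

S ⇒ Ab ⇒ cbb

yes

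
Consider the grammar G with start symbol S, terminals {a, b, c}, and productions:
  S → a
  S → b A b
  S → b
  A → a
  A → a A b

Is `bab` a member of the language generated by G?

yes

S ⇒ bAb ⇒ bab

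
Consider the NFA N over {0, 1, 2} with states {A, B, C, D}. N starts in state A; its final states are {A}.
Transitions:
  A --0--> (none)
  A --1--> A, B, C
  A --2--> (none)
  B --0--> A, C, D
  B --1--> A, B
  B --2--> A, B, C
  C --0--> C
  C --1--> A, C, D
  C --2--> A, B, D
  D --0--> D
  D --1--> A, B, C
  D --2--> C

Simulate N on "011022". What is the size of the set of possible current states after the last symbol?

Start: {A}
read 0: {}
The reachable set is empty and stays empty for the remaining 5 symbols.
Final reachable set {} has 0 states.

0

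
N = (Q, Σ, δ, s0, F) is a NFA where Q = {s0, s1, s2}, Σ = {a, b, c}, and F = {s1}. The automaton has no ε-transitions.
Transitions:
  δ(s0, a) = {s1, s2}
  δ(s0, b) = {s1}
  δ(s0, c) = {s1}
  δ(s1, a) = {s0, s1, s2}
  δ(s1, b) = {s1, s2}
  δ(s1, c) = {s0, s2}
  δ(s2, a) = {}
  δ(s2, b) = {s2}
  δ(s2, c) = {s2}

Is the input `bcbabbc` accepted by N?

rejected

Start: {s0}
read b: {s1}
read c: {s0, s2}
read b: {s1, s2}
read a: {s0, s1, s2}
read b: {s1, s2}
read b: {s1, s2}
read c: {s0, s2}
Reachable ∩ accepting = {} — empty.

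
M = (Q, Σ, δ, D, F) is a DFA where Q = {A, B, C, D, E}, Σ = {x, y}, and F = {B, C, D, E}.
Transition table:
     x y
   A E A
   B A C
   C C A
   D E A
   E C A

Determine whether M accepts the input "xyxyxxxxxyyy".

D --x--> E
E --y--> A
A --x--> E
E --y--> A
A --x--> E
E --x--> C
C --x--> C
C --x--> C
C --x--> C
C --y--> A
A --y--> A
A --y--> A
End in state A, which is not an accepting state.

rejected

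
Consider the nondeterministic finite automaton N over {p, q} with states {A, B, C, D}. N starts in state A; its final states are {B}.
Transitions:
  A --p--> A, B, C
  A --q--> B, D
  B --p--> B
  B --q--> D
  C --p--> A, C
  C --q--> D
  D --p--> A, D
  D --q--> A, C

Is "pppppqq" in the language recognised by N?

Start: {A}
read p: {A, B, C}
read p: {A, B, C}
read p: {A, B, C}
read p: {A, B, C}
read p: {A, B, C}
read q: {B, D}
read q: {A, C, D}
Reachable ∩ accepting = {} — empty.

rejected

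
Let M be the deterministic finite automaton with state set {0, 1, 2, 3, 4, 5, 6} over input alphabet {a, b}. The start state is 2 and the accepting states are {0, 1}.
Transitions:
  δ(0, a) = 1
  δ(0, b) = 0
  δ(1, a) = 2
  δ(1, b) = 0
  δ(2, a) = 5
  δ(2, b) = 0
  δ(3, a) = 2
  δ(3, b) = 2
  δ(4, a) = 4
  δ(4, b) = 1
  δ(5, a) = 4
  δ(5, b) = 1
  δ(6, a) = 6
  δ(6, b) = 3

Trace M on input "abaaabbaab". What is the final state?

2 --a--> 5
5 --b--> 1
1 --a--> 2
2 --a--> 5
5 --a--> 4
4 --b--> 1
1 --b--> 0
0 --a--> 1
1 --a--> 2
2 --b--> 0

0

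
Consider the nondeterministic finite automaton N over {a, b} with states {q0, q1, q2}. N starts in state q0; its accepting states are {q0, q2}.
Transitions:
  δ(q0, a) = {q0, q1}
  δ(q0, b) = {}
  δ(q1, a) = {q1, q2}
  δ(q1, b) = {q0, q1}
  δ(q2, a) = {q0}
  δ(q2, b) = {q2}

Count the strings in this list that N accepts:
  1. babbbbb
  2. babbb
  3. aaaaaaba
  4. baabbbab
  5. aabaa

babbbbb: rejected
babbb: rejected
aaaaaaba: accepted
baabbbab: rejected
aabaa: accepted

2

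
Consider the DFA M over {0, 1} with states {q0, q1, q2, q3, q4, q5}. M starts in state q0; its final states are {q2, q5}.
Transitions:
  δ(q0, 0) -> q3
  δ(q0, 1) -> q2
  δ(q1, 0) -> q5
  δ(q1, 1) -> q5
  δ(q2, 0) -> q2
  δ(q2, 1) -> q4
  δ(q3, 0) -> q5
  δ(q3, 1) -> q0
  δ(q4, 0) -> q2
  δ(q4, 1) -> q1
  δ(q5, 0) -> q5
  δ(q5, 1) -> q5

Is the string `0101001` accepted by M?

q0 --0--> q3
q3 --1--> q0
q0 --0--> q3
q3 --1--> q0
q0 --0--> q3
q3 --0--> q5
q5 --1--> q5
End in state q5, which is an accepting state.

accepted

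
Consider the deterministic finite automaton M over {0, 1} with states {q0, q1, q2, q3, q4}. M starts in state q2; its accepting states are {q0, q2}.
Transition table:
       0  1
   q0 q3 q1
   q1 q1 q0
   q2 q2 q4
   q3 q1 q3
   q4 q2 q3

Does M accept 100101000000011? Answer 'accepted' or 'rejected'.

rejected

q2 --1--> q4
q4 --0--> q2
q2 --0--> q2
q2 --1--> q4
q4 --0--> q2
q2 --1--> q4
q4 --0--> q2
q2 --0--> q2
q2 --0--> q2
q2 --0--> q2
q2 --0--> q2
q2 --0--> q2
q2 --0--> q2
q2 --1--> q4
q4 --1--> q3
End in state q3, which is not an accepting state.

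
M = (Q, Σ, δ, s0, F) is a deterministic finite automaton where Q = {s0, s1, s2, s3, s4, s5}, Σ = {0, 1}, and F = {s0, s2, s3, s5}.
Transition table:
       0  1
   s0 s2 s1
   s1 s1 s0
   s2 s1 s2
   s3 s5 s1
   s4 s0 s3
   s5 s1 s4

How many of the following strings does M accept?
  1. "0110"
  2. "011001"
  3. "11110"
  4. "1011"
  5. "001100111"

3

"0110": rejected
"011001": accepted
"11110": accepted
"1011": rejected
"001100111": accepted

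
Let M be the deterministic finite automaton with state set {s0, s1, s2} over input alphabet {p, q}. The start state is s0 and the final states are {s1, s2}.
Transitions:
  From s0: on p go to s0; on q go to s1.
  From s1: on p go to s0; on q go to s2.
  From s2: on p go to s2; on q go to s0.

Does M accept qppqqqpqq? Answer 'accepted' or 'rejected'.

s0 --q--> s1
s1 --p--> s0
s0 --p--> s0
s0 --q--> s1
s1 --q--> s2
s2 --q--> s0
s0 --p--> s0
s0 --q--> s1
s1 --q--> s2
End in state s2, which is an accepting state.

accepted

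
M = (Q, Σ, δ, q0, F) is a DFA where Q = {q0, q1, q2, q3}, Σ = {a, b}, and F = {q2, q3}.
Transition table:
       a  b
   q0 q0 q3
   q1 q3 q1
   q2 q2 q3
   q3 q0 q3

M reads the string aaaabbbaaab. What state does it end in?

q0 --a--> q0
q0 --a--> q0
q0 --a--> q0
q0 --a--> q0
q0 --b--> q3
q3 --b--> q3
q3 --b--> q3
q3 --a--> q0
q0 --a--> q0
q0 --a--> q0
q0 --b--> q3

q3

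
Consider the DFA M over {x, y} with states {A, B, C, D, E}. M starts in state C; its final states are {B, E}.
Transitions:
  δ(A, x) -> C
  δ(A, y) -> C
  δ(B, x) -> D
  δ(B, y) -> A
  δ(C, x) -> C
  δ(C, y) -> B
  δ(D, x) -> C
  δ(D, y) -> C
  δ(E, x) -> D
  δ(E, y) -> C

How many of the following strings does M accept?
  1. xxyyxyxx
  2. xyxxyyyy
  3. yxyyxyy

2

xxyyxyxx: rejected
xyxxyyyy: accepted
yxyyxyy: accepted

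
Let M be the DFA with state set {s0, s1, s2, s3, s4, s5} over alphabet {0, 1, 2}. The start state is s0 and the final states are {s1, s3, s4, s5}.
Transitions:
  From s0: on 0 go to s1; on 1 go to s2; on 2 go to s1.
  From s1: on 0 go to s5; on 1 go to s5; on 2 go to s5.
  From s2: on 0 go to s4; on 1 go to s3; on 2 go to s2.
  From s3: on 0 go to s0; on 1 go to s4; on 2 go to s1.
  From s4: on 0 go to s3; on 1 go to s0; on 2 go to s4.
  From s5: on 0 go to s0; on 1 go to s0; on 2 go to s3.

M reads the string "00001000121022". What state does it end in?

s0 --0--> s1
s1 --0--> s5
s5 --0--> s0
s0 --0--> s1
s1 --1--> s5
s5 --0--> s0
s0 --0--> s1
s1 --0--> s5
s5 --1--> s0
s0 --2--> s1
s1 --1--> s5
s5 --0--> s0
s0 --2--> s1
s1 --2--> s5

s5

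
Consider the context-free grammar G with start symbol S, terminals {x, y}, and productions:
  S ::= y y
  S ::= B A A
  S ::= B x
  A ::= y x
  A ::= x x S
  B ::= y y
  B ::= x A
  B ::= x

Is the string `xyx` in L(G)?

no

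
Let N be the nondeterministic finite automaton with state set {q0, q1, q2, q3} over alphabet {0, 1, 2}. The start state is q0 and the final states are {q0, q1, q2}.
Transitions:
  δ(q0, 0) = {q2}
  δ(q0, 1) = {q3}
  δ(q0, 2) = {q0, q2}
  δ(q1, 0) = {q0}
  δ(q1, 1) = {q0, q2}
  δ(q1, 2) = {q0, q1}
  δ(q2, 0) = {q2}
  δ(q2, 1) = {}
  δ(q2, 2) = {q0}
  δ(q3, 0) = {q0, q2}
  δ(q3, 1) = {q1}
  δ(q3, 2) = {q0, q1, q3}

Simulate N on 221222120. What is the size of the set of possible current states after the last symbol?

2

Start: {q0}
read 2: {q0, q2}
read 2: {q0, q2}
read 1: {q3}
read 2: {q0, q1, q3}
read 2: {q0, q1, q2, q3}
read 2: {q0, q1, q2, q3}
read 1: {q0, q1, q2, q3}
read 2: {q0, q1, q2, q3}
read 0: {q0, q2}
Final reachable set {q0, q2} has 2 states.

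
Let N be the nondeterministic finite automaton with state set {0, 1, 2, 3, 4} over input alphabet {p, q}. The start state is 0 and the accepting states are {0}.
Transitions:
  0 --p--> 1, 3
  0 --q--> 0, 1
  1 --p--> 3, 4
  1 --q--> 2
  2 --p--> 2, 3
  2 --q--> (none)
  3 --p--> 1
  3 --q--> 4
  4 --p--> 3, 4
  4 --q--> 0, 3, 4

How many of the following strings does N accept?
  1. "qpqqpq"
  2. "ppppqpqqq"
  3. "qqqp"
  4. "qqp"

"qpqqpq": accepted
"ppppqpqqq": accepted
"qqqp": rejected
"qqp": rejected

2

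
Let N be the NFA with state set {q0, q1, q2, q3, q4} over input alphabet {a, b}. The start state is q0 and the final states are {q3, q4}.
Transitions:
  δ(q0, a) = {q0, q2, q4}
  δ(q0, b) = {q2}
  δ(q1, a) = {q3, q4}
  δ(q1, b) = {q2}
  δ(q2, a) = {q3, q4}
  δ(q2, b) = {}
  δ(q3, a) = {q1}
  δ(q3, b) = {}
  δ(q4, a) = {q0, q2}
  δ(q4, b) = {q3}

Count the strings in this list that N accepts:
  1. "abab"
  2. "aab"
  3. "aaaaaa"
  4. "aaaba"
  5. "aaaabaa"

5

"abab": accepted
"aab": accepted
"aaaaaa": accepted
"aaaba": accepted
"aaaabaa": accepted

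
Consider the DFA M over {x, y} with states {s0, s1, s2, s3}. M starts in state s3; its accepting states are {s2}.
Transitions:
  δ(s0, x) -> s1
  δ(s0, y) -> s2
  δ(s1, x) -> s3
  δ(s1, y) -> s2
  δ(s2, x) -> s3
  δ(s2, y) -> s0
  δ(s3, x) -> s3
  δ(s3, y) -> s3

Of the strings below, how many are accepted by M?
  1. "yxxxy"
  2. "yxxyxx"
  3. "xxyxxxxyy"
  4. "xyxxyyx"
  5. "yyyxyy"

"yxxxy": rejected
"yxxyxx": rejected
"xxyxxxxyy": rejected
"xyxxyyx": rejected
"yyyxyy": rejected

0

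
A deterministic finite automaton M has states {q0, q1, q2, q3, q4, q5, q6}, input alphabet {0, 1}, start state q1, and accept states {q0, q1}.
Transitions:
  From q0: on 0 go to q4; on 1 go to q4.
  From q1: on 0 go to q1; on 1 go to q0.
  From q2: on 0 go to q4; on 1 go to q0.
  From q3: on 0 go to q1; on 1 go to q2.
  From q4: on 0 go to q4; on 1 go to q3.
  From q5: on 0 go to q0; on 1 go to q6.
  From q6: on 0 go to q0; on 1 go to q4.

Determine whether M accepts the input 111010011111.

rejected

q1 --1--> q0
q0 --1--> q4
q4 --1--> q3
q3 --0--> q1
q1 --1--> q0
q0 --0--> q4
q4 --0--> q4
q4 --1--> q3
q3 --1--> q2
q2 --1--> q0
q0 --1--> q4
q4 --1--> q3
End in state q3, which is not an accepting state.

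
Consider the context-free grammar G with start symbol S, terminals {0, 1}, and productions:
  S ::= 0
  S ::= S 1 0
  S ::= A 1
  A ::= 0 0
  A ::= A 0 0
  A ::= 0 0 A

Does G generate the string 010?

S ⇒ S10 ⇒ 010

yes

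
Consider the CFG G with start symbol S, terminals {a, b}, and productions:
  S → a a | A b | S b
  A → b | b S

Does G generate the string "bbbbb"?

S ⇒ Sb ⇒ Abb ⇒ bSbb ⇒ bAbbb ⇒ bbbbb

yes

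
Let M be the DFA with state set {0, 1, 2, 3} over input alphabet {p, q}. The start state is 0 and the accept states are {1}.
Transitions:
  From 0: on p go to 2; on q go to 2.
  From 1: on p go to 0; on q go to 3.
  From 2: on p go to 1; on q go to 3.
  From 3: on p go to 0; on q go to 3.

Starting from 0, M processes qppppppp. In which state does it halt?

0 --q--> 2
2 --p--> 1
1 --p--> 0
0 --p--> 2
2 --p--> 1
1 --p--> 0
0 --p--> 2
2 --p--> 1

1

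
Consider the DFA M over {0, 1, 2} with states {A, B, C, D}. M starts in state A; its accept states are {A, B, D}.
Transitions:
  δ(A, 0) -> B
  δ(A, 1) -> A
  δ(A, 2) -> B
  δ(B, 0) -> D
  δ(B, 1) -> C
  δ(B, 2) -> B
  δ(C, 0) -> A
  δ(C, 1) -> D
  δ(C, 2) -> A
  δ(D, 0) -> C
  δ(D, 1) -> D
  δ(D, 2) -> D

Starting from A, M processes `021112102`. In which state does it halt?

A --0--> B
B --2--> B
B --1--> C
C --1--> D
D --1--> D
D --2--> D
D --1--> D
D --0--> C
C --2--> A

A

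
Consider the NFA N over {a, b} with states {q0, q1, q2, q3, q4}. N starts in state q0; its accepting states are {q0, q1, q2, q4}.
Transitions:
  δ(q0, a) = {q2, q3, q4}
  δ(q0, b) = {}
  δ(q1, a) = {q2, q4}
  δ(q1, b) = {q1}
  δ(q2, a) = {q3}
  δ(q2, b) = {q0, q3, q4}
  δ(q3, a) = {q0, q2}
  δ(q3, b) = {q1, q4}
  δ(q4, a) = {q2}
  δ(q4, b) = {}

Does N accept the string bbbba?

rejected

Start: {q0}
read b: {}
The reachable set is empty and stays empty for the remaining 4 symbols.
Reachable ∩ accepting = {} — empty.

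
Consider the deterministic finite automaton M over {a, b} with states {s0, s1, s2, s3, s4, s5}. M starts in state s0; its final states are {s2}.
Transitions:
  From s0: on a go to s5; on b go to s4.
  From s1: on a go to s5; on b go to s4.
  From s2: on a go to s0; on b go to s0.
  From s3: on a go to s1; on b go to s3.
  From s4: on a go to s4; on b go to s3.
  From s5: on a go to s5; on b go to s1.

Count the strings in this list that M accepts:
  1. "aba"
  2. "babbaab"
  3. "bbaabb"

0

"aba": rejected
"babbaab": rejected
"bbaabb": rejected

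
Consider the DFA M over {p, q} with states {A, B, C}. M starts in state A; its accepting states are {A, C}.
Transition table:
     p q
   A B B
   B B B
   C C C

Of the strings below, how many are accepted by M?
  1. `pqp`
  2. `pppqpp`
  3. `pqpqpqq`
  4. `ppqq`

`pqp`: rejected
`pppqpp`: rejected
`pqpqpqq`: rejected
`ppqq`: rejected

0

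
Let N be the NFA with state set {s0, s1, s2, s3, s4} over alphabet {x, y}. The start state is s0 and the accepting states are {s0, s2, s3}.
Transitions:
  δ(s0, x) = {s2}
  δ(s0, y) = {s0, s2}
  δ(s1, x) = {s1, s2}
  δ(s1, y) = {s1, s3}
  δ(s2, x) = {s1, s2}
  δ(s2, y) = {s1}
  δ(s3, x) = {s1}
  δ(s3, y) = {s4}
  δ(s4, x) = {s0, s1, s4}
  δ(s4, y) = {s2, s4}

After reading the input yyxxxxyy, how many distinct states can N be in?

Start: {s0}
read y: {s0, s2}
read y: {s0, s1, s2}
read x: {s1, s2}
read x: {s1, s2}
read x: {s1, s2}
read x: {s1, s2}
read y: {s1, s3}
read y: {s1, s3, s4}
Final reachable set {s1, s3, s4} has 3 states.

3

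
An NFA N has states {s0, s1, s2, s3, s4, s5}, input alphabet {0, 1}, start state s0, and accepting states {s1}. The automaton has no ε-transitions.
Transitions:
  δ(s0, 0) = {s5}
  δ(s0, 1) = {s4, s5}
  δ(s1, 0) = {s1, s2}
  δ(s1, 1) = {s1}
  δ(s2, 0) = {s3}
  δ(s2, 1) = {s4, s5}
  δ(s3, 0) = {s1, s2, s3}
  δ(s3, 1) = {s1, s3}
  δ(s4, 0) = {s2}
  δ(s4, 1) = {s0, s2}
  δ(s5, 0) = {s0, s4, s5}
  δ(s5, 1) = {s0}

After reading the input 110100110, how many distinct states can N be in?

Start: {s0}
read 1: {s4, s5}
read 1: {s0, s2}
read 0: {s3, s5}
read 1: {s0, s1, s3}
read 0: {s1, s2, s3, s5}
read 0: {s0, s1, s2, s3, s4, s5}
read 1: {s0, s1, s2, s3, s4, s5}
read 1: {s0, s1, s2, s3, s4, s5}
read 0: {s0, s1, s2, s3, s4, s5}
Final reachable set {s0, s1, s2, s3, s4, s5} has 6 states.

6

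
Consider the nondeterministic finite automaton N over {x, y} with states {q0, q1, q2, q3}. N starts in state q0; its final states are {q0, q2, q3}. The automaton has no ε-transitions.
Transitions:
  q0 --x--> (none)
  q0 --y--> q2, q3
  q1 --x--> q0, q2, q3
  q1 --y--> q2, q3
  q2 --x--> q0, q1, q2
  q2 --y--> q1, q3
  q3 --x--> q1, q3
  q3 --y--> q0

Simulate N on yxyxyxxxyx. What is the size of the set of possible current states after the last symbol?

4

Start: {q0}
read y: {q2, q3}
read x: {q0, q1, q2, q3}
read y: {q0, q1, q2, q3}
read x: {q0, q1, q2, q3}
read y: {q0, q1, q2, q3}
read x: {q0, q1, q2, q3}
read x: {q0, q1, q2, q3}
read x: {q0, q1, q2, q3}
read y: {q0, q1, q2, q3}
read x: {q0, q1, q2, q3}
Final reachable set {q0, q1, q2, q3} has 4 states.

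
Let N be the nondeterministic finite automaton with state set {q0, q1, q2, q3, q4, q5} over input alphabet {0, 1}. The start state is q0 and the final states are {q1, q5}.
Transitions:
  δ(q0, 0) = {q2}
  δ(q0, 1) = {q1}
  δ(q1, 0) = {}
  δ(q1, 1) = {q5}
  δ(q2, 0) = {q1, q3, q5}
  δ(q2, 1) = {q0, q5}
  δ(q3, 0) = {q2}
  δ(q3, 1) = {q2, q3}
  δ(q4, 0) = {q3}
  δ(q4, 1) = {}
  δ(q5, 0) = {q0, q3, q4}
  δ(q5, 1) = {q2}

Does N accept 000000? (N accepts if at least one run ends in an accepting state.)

accepted

Start: {q0}
read 0: {q2}
read 0: {q1, q3, q5}
read 0: {q0, q2, q3, q4}
read 0: {q1, q2, q3, q5}
read 0: {q0, q1, q2, q3, q4, q5}
read 0: {q0, q1, q2, q3, q4, q5}
Reachable ∩ accepting = {q1, q5} — nonempty.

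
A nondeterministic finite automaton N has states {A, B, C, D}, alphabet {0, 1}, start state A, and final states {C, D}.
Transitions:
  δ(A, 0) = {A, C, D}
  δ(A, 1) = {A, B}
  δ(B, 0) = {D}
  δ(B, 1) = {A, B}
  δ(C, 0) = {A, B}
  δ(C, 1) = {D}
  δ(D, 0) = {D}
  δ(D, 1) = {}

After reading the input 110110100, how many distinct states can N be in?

Start: {A}
read 1: {A, B}
read 1: {A, B}
read 0: {A, C, D}
read 1: {A, B, D}
read 1: {A, B}
read 0: {A, C, D}
read 1: {A, B, D}
read 0: {A, C, D}
read 0: {A, B, C, D}
Final reachable set {A, B, C, D} has 4 states.

4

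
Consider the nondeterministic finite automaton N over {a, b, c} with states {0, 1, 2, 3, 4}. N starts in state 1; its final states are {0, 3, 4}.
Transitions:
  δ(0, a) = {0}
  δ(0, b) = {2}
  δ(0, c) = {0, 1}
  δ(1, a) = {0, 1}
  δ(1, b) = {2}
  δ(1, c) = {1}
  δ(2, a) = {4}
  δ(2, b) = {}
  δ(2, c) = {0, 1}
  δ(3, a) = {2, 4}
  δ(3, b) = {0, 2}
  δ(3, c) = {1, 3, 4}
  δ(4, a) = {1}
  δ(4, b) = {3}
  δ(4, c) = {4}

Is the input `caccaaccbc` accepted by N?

accepted

Start: {1}
read c: {1}
read a: {0, 1}
read c: {0, 1}
read c: {0, 1}
read a: {0, 1}
read a: {0, 1}
read c: {0, 1}
read c: {0, 1}
read b: {2}
read c: {0, 1}
Reachable ∩ accepting = {0} — nonempty.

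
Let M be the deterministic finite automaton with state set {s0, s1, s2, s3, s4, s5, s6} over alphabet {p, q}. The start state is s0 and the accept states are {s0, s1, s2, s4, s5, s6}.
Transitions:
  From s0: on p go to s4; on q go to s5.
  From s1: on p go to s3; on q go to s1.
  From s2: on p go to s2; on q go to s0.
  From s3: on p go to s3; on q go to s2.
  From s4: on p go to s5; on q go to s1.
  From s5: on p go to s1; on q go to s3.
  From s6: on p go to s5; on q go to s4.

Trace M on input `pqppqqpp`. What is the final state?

s5

s0 --p--> s4
s4 --q--> s1
s1 --p--> s3
s3 --p--> s3
s3 --q--> s2
s2 --q--> s0
s0 --p--> s4
s4 --p--> s5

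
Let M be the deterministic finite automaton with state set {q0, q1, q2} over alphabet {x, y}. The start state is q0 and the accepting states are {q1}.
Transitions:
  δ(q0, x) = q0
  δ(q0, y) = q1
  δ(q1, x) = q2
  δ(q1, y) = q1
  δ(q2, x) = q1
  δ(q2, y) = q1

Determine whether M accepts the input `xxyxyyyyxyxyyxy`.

accepted

q0 --x--> q0
q0 --x--> q0
q0 --y--> q1
q1 --x--> q2
q2 --y--> q1
q1 --y--> q1
q1 --y--> q1
q1 --y--> q1
q1 --x--> q2
q2 --y--> q1
q1 --x--> q2
q2 --y--> q1
q1 --y--> q1
q1 --x--> q2
q2 --y--> q1
End in state q1, which is an accepting state.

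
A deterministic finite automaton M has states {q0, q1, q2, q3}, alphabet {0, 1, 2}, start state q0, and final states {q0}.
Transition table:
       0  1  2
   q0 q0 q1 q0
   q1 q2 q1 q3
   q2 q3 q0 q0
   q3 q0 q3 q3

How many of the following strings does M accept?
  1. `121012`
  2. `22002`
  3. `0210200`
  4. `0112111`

`121012`: rejected
`22002`: accepted
`0210200`: accepted
`0112111`: rejected

2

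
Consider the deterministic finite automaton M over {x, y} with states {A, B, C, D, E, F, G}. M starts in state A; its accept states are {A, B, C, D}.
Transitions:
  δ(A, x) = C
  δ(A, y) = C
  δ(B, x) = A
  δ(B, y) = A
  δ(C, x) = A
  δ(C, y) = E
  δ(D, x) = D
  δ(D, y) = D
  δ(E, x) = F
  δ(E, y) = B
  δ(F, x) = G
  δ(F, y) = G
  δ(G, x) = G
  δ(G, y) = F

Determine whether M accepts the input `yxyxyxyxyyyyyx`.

accepted

A --y--> C
C --x--> A
A --y--> C
C --x--> A
A --y--> C
C --x--> A
A --y--> C
C --x--> A
A --y--> C
C --y--> E
E --y--> B
B --y--> A
A --y--> C
C --x--> A
End in state A, which is an accepting state.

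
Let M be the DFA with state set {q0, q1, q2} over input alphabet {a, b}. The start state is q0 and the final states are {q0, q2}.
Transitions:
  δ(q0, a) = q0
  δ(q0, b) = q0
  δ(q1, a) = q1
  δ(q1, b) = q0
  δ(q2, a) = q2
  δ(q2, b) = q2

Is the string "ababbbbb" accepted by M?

accepted

q0 --a--> q0
q0 --b--> q0
q0 --a--> q0
q0 --b--> q0
q0 --b--> q0
q0 --b--> q0
q0 --b--> q0
q0 --b--> q0
End in state q0, which is an accepting state.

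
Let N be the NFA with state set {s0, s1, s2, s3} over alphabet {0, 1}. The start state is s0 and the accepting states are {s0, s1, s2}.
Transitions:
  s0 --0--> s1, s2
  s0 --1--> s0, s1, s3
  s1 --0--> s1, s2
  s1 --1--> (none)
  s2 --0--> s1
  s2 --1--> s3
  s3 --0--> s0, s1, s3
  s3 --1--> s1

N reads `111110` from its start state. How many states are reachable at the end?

Start: {s0}
read 1: {s0, s1, s3}
read 1: {s0, s1, s3}
read 1: {s0, s1, s3}
read 1: {s0, s1, s3}
read 1: {s0, s1, s3}
read 0: {s0, s1, s2, s3}
Final reachable set {s0, s1, s2, s3} has 4 states.

4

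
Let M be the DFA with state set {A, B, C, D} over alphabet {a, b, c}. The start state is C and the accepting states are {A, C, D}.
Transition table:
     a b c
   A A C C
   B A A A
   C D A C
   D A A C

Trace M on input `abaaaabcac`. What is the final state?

C

C --a--> D
D --b--> A
A --a--> A
A --a--> A
A --a--> A
A --a--> A
A --b--> C
C --c--> C
C --a--> D
D --c--> C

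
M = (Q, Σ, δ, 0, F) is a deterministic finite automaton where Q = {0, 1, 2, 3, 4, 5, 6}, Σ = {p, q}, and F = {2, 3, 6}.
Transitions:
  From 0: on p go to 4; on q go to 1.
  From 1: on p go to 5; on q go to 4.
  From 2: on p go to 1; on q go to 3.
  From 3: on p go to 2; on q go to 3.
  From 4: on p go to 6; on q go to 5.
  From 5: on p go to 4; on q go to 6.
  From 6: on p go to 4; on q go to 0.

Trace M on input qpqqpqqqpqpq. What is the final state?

0 --q--> 1
1 --p--> 5
5 --q--> 6
6 --q--> 0
0 --p--> 4
4 --q--> 5
5 --q--> 6
6 --q--> 0
0 --p--> 4
4 --q--> 5
5 --p--> 4
4 --q--> 5

5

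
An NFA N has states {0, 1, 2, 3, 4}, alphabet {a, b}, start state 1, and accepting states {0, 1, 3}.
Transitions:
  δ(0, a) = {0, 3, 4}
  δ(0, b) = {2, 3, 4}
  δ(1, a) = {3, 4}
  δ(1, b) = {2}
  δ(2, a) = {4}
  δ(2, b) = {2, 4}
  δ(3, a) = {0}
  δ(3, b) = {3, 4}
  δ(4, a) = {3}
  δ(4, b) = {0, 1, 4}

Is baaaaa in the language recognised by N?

accepted

Start: {1}
read b: {2}
read a: {4}
read a: {3}
read a: {0}
read a: {0, 3, 4}
read a: {0, 3, 4}
Reachable ∩ accepting = {0, 3} — nonempty.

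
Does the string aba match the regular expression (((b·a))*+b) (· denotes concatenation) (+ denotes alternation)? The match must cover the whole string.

no

Neither ((b·a))* nor b matches aba.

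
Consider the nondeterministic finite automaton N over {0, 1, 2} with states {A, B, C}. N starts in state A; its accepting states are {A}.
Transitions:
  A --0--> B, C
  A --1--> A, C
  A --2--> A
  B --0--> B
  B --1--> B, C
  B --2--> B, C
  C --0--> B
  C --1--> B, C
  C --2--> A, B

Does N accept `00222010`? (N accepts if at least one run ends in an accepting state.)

rejected

Start: {A}
read 0: {B, C}
read 0: {B}
read 2: {B, C}
read 2: {A, B, C}
read 2: {A, B, C}
read 0: {B, C}
read 1: {B, C}
read 0: {B}
Reachable ∩ accepting = {} — empty.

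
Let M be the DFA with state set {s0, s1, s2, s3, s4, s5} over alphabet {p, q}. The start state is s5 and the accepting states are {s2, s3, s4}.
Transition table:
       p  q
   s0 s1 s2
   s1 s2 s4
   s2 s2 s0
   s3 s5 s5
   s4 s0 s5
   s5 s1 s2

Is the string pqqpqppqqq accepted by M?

accepted

s5 --p--> s1
s1 --q--> s4
s4 --q--> s5
s5 --p--> s1
s1 --q--> s4
s4 --p--> s0
s0 --p--> s1
s1 --q--> s4
s4 --q--> s5
s5 --q--> s2
End in state s2, which is an accepting state.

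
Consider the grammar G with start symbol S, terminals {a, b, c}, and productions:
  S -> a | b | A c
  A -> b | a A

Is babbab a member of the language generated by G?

no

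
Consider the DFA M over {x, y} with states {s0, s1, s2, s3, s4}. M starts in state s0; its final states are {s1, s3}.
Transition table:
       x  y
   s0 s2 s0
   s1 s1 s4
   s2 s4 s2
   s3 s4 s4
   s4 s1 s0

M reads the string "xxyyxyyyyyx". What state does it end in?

s4

s0 --x--> s2
s2 --x--> s4
s4 --y--> s0
s0 --y--> s0
s0 --x--> s2
s2 --y--> s2
s2 --y--> s2
s2 --y--> s2
s2 --y--> s2
s2 --y--> s2
s2 --x--> s4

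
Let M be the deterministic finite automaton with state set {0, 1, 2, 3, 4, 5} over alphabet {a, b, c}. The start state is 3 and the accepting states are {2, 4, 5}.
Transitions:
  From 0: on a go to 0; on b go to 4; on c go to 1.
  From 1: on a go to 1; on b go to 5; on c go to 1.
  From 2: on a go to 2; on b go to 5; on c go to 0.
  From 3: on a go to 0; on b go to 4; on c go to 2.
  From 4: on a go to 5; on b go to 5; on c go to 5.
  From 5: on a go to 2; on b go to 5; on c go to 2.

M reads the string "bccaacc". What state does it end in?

1

3 --b--> 4
4 --c--> 5
5 --c--> 2
2 --a--> 2
2 --a--> 2
2 --c--> 0
0 --c--> 1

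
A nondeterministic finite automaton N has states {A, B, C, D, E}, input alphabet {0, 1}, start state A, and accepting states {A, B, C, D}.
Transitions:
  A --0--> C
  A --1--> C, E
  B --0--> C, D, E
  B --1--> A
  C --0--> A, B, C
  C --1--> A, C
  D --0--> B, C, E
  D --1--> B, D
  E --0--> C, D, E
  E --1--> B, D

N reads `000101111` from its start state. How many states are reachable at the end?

Start: {A}
read 0: {C}
read 0: {A, B, C}
read 0: {A, B, C, D, E}
read 1: {A, B, C, D, E}
read 0: {A, B, C, D, E}
read 1: {A, B, C, D, E}
read 1: {A, B, C, D, E}
read 1: {A, B, C, D, E}
read 1: {A, B, C, D, E}
Final reachable set {A, B, C, D, E} has 5 states.

5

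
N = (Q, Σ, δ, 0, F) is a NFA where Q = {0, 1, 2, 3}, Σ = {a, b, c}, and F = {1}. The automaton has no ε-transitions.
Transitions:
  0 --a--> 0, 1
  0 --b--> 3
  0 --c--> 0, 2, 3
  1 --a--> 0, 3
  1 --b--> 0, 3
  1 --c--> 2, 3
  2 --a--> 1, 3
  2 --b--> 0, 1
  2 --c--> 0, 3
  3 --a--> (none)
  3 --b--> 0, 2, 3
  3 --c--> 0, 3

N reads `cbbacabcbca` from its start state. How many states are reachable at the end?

Start: {0}
read c: {0, 2, 3}
read b: {0, 1, 2, 3}
read b: {0, 1, 2, 3}
read a: {0, 1, 3}
read c: {0, 2, 3}
read a: {0, 1, 3}
read b: {0, 2, 3}
read c: {0, 2, 3}
read b: {0, 1, 2, 3}
read c: {0, 2, 3}
read a: {0, 1, 3}
Final reachable set {0, 1, 3} has 3 states.

3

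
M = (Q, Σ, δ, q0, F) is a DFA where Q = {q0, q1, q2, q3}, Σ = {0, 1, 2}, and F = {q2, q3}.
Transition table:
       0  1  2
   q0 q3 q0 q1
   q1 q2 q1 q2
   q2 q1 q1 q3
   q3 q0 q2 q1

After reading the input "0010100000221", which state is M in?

q0 --0--> q3
q3 --0--> q0
q0 --1--> q0
q0 --0--> q3
q3 --1--> q2
q2 --0--> q1
q1 --0--> q2
q2 --0--> q1
q1 --0--> q2
q2 --0--> q1
q1 --2--> q2
q2 --2--> q3
q3 --1--> q2

q2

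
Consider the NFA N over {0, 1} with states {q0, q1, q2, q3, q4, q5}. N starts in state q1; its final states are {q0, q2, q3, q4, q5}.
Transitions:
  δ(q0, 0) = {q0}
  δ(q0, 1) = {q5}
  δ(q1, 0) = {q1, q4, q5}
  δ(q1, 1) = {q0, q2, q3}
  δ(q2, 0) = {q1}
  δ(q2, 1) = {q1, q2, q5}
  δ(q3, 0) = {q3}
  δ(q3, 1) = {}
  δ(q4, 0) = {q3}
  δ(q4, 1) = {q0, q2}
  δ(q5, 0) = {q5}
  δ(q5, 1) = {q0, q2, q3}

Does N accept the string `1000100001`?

Start: {q1}
read 1: {q0, q2, q3}
read 0: {q0, q1, q3}
read 0: {q0, q1, q3, q4, q5}
read 0: {q0, q1, q3, q4, q5}
read 1: {q0, q2, q3, q5}
read 0: {q0, q1, q3, q5}
read 0: {q0, q1, q3, q4, q5}
read 0: {q0, q1, q3, q4, q5}
read 0: {q0, q1, q3, q4, q5}
read 1: {q0, q2, q3, q5}
Reachable ∩ accepting = {q0, q2, q3, q5} — nonempty.

accepted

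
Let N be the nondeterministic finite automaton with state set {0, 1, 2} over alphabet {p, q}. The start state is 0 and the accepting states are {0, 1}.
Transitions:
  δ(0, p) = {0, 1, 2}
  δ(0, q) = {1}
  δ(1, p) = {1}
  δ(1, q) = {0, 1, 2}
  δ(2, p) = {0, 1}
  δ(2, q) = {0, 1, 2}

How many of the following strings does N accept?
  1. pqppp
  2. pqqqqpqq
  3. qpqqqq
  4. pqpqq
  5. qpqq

5

pqppp: accepted
pqqqqpqq: accepted
qpqqqq: accepted
pqpqq: accepted
qpqq: accepted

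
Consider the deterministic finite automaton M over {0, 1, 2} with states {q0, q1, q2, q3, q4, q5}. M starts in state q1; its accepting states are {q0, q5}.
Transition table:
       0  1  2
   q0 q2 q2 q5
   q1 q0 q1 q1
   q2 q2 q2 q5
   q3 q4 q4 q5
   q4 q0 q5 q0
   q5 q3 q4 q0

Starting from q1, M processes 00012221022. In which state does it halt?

q1 --0--> q0
q0 --0--> q2
q2 --0--> q2
q2 --1--> q2
q2 --2--> q5
q5 --2--> q0
q0 --2--> q5
q5 --1--> q4
q4 --0--> q0
q0 --2--> q5
q5 --2--> q0

q0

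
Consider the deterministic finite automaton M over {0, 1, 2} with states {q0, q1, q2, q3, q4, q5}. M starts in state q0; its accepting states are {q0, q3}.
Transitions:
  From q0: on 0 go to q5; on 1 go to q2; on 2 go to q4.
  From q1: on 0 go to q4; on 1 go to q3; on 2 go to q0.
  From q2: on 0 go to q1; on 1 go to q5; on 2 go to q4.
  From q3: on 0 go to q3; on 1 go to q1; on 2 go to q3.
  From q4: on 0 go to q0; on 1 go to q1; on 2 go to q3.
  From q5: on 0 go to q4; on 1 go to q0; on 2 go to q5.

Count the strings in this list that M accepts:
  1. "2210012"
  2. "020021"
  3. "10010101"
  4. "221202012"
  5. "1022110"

"2210012": rejected
"020021": rejected
"10010101": rejected
"221202012": accepted
"1022110": accepted

2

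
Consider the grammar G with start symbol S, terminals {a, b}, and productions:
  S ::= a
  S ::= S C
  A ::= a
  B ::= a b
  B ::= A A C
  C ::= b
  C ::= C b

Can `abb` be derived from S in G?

S ⇒ SC ⇒ aC ⇒ aCb ⇒ abb

yes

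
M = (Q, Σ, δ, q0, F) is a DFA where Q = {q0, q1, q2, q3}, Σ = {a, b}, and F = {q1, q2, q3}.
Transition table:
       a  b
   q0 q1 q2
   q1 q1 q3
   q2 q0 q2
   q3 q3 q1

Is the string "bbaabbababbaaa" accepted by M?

accepted

q0 --b--> q2
q2 --b--> q2
q2 --a--> q0
q0 --a--> q1
q1 --b--> q3
q3 --b--> q1
q1 --a--> q1
q1 --b--> q3
q3 --a--> q3
q3 --b--> q1
q1 --b--> q3
q3 --a--> q3
q3 --a--> q3
q3 --a--> q3
End in state q3, which is an accepting state.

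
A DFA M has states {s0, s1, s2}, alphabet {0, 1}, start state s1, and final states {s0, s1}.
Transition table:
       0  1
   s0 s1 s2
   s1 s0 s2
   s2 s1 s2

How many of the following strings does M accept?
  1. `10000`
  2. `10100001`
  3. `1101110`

`10000`: accepted
`10100001`: rejected
`1101110`: accepted

2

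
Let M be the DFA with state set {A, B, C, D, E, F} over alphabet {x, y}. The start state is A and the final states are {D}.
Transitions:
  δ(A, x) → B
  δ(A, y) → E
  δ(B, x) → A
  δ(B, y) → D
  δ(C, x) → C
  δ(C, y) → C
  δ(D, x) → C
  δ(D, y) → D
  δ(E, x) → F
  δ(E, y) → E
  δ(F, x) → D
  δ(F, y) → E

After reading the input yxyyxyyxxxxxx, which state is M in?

C

A --y--> E
E --x--> F
F --y--> E
E --y--> E
E --x--> F
F --y--> E
E --y--> E
E --x--> F
F --x--> D
D --x--> C
C --x--> C
C --x--> C
C --x--> C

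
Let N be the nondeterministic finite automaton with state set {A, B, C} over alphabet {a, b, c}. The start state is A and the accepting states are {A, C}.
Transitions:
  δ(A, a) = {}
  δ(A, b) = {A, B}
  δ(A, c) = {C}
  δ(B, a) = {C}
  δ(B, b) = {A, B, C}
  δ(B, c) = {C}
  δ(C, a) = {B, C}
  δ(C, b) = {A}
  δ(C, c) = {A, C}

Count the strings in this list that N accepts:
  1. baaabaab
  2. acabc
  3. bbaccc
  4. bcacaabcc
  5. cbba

baaabaab: accepted
acabc: rejected
bbaccc: accepted
bcacaabcc: accepted
cbba: accepted

4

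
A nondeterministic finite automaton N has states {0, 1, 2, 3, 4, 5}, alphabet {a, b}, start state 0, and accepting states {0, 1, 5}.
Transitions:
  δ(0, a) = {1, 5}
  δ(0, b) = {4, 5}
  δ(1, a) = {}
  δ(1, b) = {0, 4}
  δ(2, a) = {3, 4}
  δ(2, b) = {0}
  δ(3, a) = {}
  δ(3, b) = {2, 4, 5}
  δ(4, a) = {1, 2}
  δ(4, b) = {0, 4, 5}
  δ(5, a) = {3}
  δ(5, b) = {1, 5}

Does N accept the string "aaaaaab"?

Start: {0}
read a: {1, 5}
read a: {3}
read a: {}
The reachable set is empty and stays empty for the remaining 4 symbols.
Reachable ∩ accepting = {} — empty.

rejected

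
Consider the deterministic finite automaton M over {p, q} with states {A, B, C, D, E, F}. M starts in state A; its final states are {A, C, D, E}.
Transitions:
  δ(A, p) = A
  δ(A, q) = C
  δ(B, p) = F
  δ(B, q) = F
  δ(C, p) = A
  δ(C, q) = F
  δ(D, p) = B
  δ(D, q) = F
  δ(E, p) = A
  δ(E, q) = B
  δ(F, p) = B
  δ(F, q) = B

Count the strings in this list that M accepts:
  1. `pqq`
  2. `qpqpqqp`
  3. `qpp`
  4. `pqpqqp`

`pqq`: rejected
`qpqpqqp`: rejected
`qpp`: accepted
`pqpqqp`: rejected

1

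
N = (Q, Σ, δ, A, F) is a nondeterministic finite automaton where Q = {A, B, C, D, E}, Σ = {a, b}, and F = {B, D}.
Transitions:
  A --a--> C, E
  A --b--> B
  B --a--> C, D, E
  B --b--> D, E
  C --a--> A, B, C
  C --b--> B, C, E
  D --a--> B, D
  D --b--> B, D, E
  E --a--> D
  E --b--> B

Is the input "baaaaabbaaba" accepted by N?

accepted

Start: {A}
read b: {B}
read a: {C, D, E}
read a: {A, B, C, D}
read a: {A, B, C, D, E}
read a: {A, B, C, D, E}
read a: {A, B, C, D, E}
read b: {B, C, D, E}
read b: {B, C, D, E}
read a: {A, B, C, D, E}
read a: {A, B, C, D, E}
read b: {B, C, D, E}
read a: {A, B, C, D, E}
Reachable ∩ accepting = {B, D} — nonempty.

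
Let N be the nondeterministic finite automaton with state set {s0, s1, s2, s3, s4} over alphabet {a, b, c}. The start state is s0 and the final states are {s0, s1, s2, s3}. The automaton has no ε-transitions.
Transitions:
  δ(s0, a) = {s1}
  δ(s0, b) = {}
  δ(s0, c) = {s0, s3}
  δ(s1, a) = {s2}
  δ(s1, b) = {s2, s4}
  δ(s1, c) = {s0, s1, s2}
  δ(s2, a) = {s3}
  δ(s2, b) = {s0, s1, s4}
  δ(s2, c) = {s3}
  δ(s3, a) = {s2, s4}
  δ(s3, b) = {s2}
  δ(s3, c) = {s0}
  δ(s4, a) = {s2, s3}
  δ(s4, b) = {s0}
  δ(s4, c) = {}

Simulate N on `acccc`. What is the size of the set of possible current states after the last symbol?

4

Start: {s0}
read a: {s1}
read c: {s0, s1, s2}
read c: {s0, s1, s2, s3}
read c: {s0, s1, s2, s3}
read c: {s0, s1, s2, s3}
Final reachable set {s0, s1, s2, s3} has 4 states.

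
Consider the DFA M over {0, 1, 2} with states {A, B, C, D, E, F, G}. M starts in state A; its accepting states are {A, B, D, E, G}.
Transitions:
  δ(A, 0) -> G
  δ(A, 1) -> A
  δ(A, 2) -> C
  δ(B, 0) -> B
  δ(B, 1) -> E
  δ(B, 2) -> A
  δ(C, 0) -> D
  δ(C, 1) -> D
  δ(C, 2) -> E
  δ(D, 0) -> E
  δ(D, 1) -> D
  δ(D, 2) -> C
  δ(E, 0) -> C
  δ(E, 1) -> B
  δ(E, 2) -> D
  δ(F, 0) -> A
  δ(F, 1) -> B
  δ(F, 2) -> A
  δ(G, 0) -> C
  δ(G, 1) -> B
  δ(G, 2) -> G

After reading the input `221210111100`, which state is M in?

D

A --2--> C
C --2--> E
E --1--> B
B --2--> A
A --1--> A
A --0--> G
G --1--> B
B --1--> E
E --1--> B
B --1--> E
E --0--> C
C --0--> D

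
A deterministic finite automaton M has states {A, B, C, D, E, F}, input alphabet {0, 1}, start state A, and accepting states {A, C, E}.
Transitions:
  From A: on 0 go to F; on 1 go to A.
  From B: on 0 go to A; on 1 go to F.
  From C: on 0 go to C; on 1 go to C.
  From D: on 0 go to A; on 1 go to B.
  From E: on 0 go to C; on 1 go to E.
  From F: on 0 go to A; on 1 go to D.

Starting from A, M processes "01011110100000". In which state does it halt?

A

A --0--> F
F --1--> D
D --0--> A
A --1--> A
A --1--> A
A --1--> A
A --1--> A
A --0--> F
F --1--> D
D --0--> A
A --0--> F
F --0--> A
A --0--> F
F --0--> A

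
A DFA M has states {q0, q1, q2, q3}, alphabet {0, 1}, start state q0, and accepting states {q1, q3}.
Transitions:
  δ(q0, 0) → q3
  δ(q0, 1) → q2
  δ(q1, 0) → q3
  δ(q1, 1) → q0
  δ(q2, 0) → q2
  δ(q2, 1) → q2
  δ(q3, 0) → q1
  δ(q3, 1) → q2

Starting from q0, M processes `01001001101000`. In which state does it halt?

q0 --0--> q3
q3 --1--> q2
q2 --0--> q2
q2 --0--> q2
q2 --1--> q2
q2 --0--> q2
q2 --0--> q2
q2 --1--> q2
q2 --1--> q2
q2 --0--> q2
q2 --1--> q2
q2 --0--> q2
q2 --0--> q2
q2 --0--> q2

q2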